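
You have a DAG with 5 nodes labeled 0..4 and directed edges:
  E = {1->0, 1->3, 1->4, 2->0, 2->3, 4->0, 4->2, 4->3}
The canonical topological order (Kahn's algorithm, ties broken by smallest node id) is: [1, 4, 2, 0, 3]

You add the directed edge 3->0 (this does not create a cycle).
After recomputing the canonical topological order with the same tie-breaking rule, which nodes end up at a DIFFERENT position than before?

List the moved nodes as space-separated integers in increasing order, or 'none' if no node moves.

Old toposort: [1, 4, 2, 0, 3]
Added edge 3->0
Recompute Kahn (smallest-id tiebreak):
  initial in-degrees: [4, 0, 1, 3, 1]
  ready (indeg=0): [1]
  pop 1: indeg[0]->3; indeg[3]->2; indeg[4]->0 | ready=[4] | order so far=[1]
  pop 4: indeg[0]->2; indeg[2]->0; indeg[3]->1 | ready=[2] | order so far=[1, 4]
  pop 2: indeg[0]->1; indeg[3]->0 | ready=[3] | order so far=[1, 4, 2]
  pop 3: indeg[0]->0 | ready=[0] | order so far=[1, 4, 2, 3]
  pop 0: no out-edges | ready=[] | order so far=[1, 4, 2, 3, 0]
New canonical toposort: [1, 4, 2, 3, 0]
Compare positions:
  Node 0: index 3 -> 4 (moved)
  Node 1: index 0 -> 0 (same)
  Node 2: index 2 -> 2 (same)
  Node 3: index 4 -> 3 (moved)
  Node 4: index 1 -> 1 (same)
Nodes that changed position: 0 3

Answer: 0 3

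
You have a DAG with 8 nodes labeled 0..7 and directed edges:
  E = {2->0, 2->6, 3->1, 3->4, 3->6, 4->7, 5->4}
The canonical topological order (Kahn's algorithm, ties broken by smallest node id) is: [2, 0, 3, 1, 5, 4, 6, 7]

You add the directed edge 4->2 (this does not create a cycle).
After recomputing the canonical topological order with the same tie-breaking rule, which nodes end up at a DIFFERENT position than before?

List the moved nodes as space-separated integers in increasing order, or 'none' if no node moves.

Answer: 0 1 2 3 4 5

Derivation:
Old toposort: [2, 0, 3, 1, 5, 4, 6, 7]
Added edge 4->2
Recompute Kahn (smallest-id tiebreak):
  initial in-degrees: [1, 1, 1, 0, 2, 0, 2, 1]
  ready (indeg=0): [3, 5]
  pop 3: indeg[1]->0; indeg[4]->1; indeg[6]->1 | ready=[1, 5] | order so far=[3]
  pop 1: no out-edges | ready=[5] | order so far=[3, 1]
  pop 5: indeg[4]->0 | ready=[4] | order so far=[3, 1, 5]
  pop 4: indeg[2]->0; indeg[7]->0 | ready=[2, 7] | order so far=[3, 1, 5, 4]
  pop 2: indeg[0]->0; indeg[6]->0 | ready=[0, 6, 7] | order so far=[3, 1, 5, 4, 2]
  pop 0: no out-edges | ready=[6, 7] | order so far=[3, 1, 5, 4, 2, 0]
  pop 6: no out-edges | ready=[7] | order so far=[3, 1, 5, 4, 2, 0, 6]
  pop 7: no out-edges | ready=[] | order so far=[3, 1, 5, 4, 2, 0, 6, 7]
New canonical toposort: [3, 1, 5, 4, 2, 0, 6, 7]
Compare positions:
  Node 0: index 1 -> 5 (moved)
  Node 1: index 3 -> 1 (moved)
  Node 2: index 0 -> 4 (moved)
  Node 3: index 2 -> 0 (moved)
  Node 4: index 5 -> 3 (moved)
  Node 5: index 4 -> 2 (moved)
  Node 6: index 6 -> 6 (same)
  Node 7: index 7 -> 7 (same)
Nodes that changed position: 0 1 2 3 4 5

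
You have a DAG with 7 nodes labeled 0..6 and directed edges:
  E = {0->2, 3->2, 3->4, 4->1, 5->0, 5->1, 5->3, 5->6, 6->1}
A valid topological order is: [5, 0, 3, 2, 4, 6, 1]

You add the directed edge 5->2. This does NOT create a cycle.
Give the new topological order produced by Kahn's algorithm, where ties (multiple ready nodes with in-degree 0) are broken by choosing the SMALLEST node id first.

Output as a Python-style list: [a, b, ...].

Answer: [5, 0, 3, 2, 4, 6, 1]

Derivation:
Old toposort: [5, 0, 3, 2, 4, 6, 1]
Added edge: 5->2
Position of 5 (0) < position of 2 (3). Old order still valid.
Run Kahn's algorithm (break ties by smallest node id):
  initial in-degrees: [1, 3, 3, 1, 1, 0, 1]
  ready (indeg=0): [5]
  pop 5: indeg[0]->0; indeg[1]->2; indeg[2]->2; indeg[3]->0; indeg[6]->0 | ready=[0, 3, 6] | order so far=[5]
  pop 0: indeg[2]->1 | ready=[3, 6] | order so far=[5, 0]
  pop 3: indeg[2]->0; indeg[4]->0 | ready=[2, 4, 6] | order so far=[5, 0, 3]
  pop 2: no out-edges | ready=[4, 6] | order so far=[5, 0, 3, 2]
  pop 4: indeg[1]->1 | ready=[6] | order so far=[5, 0, 3, 2, 4]
  pop 6: indeg[1]->0 | ready=[1] | order so far=[5, 0, 3, 2, 4, 6]
  pop 1: no out-edges | ready=[] | order so far=[5, 0, 3, 2, 4, 6, 1]
  Result: [5, 0, 3, 2, 4, 6, 1]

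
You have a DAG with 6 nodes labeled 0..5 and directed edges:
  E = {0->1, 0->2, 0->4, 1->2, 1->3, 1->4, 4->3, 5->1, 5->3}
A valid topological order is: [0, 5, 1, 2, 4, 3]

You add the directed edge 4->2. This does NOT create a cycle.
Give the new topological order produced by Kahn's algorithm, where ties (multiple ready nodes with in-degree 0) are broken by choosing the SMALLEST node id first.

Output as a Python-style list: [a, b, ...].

Old toposort: [0, 5, 1, 2, 4, 3]
Added edge: 4->2
Position of 4 (4) > position of 2 (3). Must reorder: 4 must now come before 2.
Run Kahn's algorithm (break ties by smallest node id):
  initial in-degrees: [0, 2, 3, 3, 2, 0]
  ready (indeg=0): [0, 5]
  pop 0: indeg[1]->1; indeg[2]->2; indeg[4]->1 | ready=[5] | order so far=[0]
  pop 5: indeg[1]->0; indeg[3]->2 | ready=[1] | order so far=[0, 5]
  pop 1: indeg[2]->1; indeg[3]->1; indeg[4]->0 | ready=[4] | order so far=[0, 5, 1]
  pop 4: indeg[2]->0; indeg[3]->0 | ready=[2, 3] | order so far=[0, 5, 1, 4]
  pop 2: no out-edges | ready=[3] | order so far=[0, 5, 1, 4, 2]
  pop 3: no out-edges | ready=[] | order so far=[0, 5, 1, 4, 2, 3]
  Result: [0, 5, 1, 4, 2, 3]

Answer: [0, 5, 1, 4, 2, 3]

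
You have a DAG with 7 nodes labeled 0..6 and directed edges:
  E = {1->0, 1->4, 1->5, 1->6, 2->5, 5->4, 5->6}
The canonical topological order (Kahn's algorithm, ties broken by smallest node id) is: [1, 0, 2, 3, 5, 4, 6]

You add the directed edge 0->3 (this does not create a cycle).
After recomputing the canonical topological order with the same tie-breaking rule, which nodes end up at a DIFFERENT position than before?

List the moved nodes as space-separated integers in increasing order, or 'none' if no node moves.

Old toposort: [1, 0, 2, 3, 5, 4, 6]
Added edge 0->3
Recompute Kahn (smallest-id tiebreak):
  initial in-degrees: [1, 0, 0, 1, 2, 2, 2]
  ready (indeg=0): [1, 2]
  pop 1: indeg[0]->0; indeg[4]->1; indeg[5]->1; indeg[6]->1 | ready=[0, 2] | order so far=[1]
  pop 0: indeg[3]->0 | ready=[2, 3] | order so far=[1, 0]
  pop 2: indeg[5]->0 | ready=[3, 5] | order so far=[1, 0, 2]
  pop 3: no out-edges | ready=[5] | order so far=[1, 0, 2, 3]
  pop 5: indeg[4]->0; indeg[6]->0 | ready=[4, 6] | order so far=[1, 0, 2, 3, 5]
  pop 4: no out-edges | ready=[6] | order so far=[1, 0, 2, 3, 5, 4]
  pop 6: no out-edges | ready=[] | order so far=[1, 0, 2, 3, 5, 4, 6]
New canonical toposort: [1, 0, 2, 3, 5, 4, 6]
Compare positions:
  Node 0: index 1 -> 1 (same)
  Node 1: index 0 -> 0 (same)
  Node 2: index 2 -> 2 (same)
  Node 3: index 3 -> 3 (same)
  Node 4: index 5 -> 5 (same)
  Node 5: index 4 -> 4 (same)
  Node 6: index 6 -> 6 (same)
Nodes that changed position: none

Answer: none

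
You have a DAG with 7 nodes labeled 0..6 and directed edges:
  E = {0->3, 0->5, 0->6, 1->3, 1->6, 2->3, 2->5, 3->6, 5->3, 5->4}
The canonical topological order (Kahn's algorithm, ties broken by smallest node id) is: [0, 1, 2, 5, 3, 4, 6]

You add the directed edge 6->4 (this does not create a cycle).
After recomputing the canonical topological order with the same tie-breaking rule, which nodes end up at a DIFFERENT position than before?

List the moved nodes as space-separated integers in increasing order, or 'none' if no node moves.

Old toposort: [0, 1, 2, 5, 3, 4, 6]
Added edge 6->4
Recompute Kahn (smallest-id tiebreak):
  initial in-degrees: [0, 0, 0, 4, 2, 2, 3]
  ready (indeg=0): [0, 1, 2]
  pop 0: indeg[3]->3; indeg[5]->1; indeg[6]->2 | ready=[1, 2] | order so far=[0]
  pop 1: indeg[3]->2; indeg[6]->1 | ready=[2] | order so far=[0, 1]
  pop 2: indeg[3]->1; indeg[5]->0 | ready=[5] | order so far=[0, 1, 2]
  pop 5: indeg[3]->0; indeg[4]->1 | ready=[3] | order so far=[0, 1, 2, 5]
  pop 3: indeg[6]->0 | ready=[6] | order so far=[0, 1, 2, 5, 3]
  pop 6: indeg[4]->0 | ready=[4] | order so far=[0, 1, 2, 5, 3, 6]
  pop 4: no out-edges | ready=[] | order so far=[0, 1, 2, 5, 3, 6, 4]
New canonical toposort: [0, 1, 2, 5, 3, 6, 4]
Compare positions:
  Node 0: index 0 -> 0 (same)
  Node 1: index 1 -> 1 (same)
  Node 2: index 2 -> 2 (same)
  Node 3: index 4 -> 4 (same)
  Node 4: index 5 -> 6 (moved)
  Node 5: index 3 -> 3 (same)
  Node 6: index 6 -> 5 (moved)
Nodes that changed position: 4 6

Answer: 4 6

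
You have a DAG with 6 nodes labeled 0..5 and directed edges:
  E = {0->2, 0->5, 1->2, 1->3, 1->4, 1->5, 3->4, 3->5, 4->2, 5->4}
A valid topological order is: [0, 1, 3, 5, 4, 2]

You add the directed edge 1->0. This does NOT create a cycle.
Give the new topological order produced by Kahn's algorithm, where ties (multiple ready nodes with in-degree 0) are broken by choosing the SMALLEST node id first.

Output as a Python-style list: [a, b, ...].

Old toposort: [0, 1, 3, 5, 4, 2]
Added edge: 1->0
Position of 1 (1) > position of 0 (0). Must reorder: 1 must now come before 0.
Run Kahn's algorithm (break ties by smallest node id):
  initial in-degrees: [1, 0, 3, 1, 3, 3]
  ready (indeg=0): [1]
  pop 1: indeg[0]->0; indeg[2]->2; indeg[3]->0; indeg[4]->2; indeg[5]->2 | ready=[0, 3] | order so far=[1]
  pop 0: indeg[2]->1; indeg[5]->1 | ready=[3] | order so far=[1, 0]
  pop 3: indeg[4]->1; indeg[5]->0 | ready=[5] | order so far=[1, 0, 3]
  pop 5: indeg[4]->0 | ready=[4] | order so far=[1, 0, 3, 5]
  pop 4: indeg[2]->0 | ready=[2] | order so far=[1, 0, 3, 5, 4]
  pop 2: no out-edges | ready=[] | order so far=[1, 0, 3, 5, 4, 2]
  Result: [1, 0, 3, 5, 4, 2]

Answer: [1, 0, 3, 5, 4, 2]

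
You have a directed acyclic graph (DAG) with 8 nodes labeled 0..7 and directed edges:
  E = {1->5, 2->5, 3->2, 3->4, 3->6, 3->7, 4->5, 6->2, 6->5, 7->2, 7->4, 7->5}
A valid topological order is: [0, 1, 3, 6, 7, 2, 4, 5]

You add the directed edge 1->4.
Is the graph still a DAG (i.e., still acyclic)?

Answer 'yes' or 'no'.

Given toposort: [0, 1, 3, 6, 7, 2, 4, 5]
Position of 1: index 1; position of 4: index 6
New edge 1->4: forward
Forward edge: respects the existing order. Still a DAG, same toposort still valid.
Still a DAG? yes

Answer: yes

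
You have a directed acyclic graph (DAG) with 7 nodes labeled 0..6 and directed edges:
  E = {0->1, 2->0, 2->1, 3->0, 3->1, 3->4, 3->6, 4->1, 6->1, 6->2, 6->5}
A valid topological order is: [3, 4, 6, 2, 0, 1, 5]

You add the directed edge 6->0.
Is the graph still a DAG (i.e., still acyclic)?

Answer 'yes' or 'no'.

Given toposort: [3, 4, 6, 2, 0, 1, 5]
Position of 6: index 2; position of 0: index 4
New edge 6->0: forward
Forward edge: respects the existing order. Still a DAG, same toposort still valid.
Still a DAG? yes

Answer: yes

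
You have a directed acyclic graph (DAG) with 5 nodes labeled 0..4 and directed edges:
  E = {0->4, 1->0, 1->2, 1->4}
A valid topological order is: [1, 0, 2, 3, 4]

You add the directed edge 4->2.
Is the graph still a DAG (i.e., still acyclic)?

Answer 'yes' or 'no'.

Given toposort: [1, 0, 2, 3, 4]
Position of 4: index 4; position of 2: index 2
New edge 4->2: backward (u after v in old order)
Backward edge: old toposort is now invalid. Check if this creates a cycle.
Does 2 already reach 4? Reachable from 2: [2]. NO -> still a DAG (reorder needed).
Still a DAG? yes

Answer: yes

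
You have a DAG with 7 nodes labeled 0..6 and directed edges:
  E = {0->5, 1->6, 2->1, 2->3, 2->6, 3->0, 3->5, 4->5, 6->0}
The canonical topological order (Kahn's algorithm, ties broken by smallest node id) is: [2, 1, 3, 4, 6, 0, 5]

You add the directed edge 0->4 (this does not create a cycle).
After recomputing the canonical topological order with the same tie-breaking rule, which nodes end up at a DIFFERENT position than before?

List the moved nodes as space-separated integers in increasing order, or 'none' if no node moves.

Old toposort: [2, 1, 3, 4, 6, 0, 5]
Added edge 0->4
Recompute Kahn (smallest-id tiebreak):
  initial in-degrees: [2, 1, 0, 1, 1, 3, 2]
  ready (indeg=0): [2]
  pop 2: indeg[1]->0; indeg[3]->0; indeg[6]->1 | ready=[1, 3] | order so far=[2]
  pop 1: indeg[6]->0 | ready=[3, 6] | order so far=[2, 1]
  pop 3: indeg[0]->1; indeg[5]->2 | ready=[6] | order so far=[2, 1, 3]
  pop 6: indeg[0]->0 | ready=[0] | order so far=[2, 1, 3, 6]
  pop 0: indeg[4]->0; indeg[5]->1 | ready=[4] | order so far=[2, 1, 3, 6, 0]
  pop 4: indeg[5]->0 | ready=[5] | order so far=[2, 1, 3, 6, 0, 4]
  pop 5: no out-edges | ready=[] | order so far=[2, 1, 3, 6, 0, 4, 5]
New canonical toposort: [2, 1, 3, 6, 0, 4, 5]
Compare positions:
  Node 0: index 5 -> 4 (moved)
  Node 1: index 1 -> 1 (same)
  Node 2: index 0 -> 0 (same)
  Node 3: index 2 -> 2 (same)
  Node 4: index 3 -> 5 (moved)
  Node 5: index 6 -> 6 (same)
  Node 6: index 4 -> 3 (moved)
Nodes that changed position: 0 4 6

Answer: 0 4 6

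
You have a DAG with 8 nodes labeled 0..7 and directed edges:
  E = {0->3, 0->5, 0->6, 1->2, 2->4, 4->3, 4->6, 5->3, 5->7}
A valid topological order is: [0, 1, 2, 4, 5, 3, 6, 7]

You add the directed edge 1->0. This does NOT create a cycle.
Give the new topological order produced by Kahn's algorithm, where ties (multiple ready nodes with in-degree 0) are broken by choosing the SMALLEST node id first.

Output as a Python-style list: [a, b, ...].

Answer: [1, 0, 2, 4, 5, 3, 6, 7]

Derivation:
Old toposort: [0, 1, 2, 4, 5, 3, 6, 7]
Added edge: 1->0
Position of 1 (1) > position of 0 (0). Must reorder: 1 must now come before 0.
Run Kahn's algorithm (break ties by smallest node id):
  initial in-degrees: [1, 0, 1, 3, 1, 1, 2, 1]
  ready (indeg=0): [1]
  pop 1: indeg[0]->0; indeg[2]->0 | ready=[0, 2] | order so far=[1]
  pop 0: indeg[3]->2; indeg[5]->0; indeg[6]->1 | ready=[2, 5] | order so far=[1, 0]
  pop 2: indeg[4]->0 | ready=[4, 5] | order so far=[1, 0, 2]
  pop 4: indeg[3]->1; indeg[6]->0 | ready=[5, 6] | order so far=[1, 0, 2, 4]
  pop 5: indeg[3]->0; indeg[7]->0 | ready=[3, 6, 7] | order so far=[1, 0, 2, 4, 5]
  pop 3: no out-edges | ready=[6, 7] | order so far=[1, 0, 2, 4, 5, 3]
  pop 6: no out-edges | ready=[7] | order so far=[1, 0, 2, 4, 5, 3, 6]
  pop 7: no out-edges | ready=[] | order so far=[1, 0, 2, 4, 5, 3, 6, 7]
  Result: [1, 0, 2, 4, 5, 3, 6, 7]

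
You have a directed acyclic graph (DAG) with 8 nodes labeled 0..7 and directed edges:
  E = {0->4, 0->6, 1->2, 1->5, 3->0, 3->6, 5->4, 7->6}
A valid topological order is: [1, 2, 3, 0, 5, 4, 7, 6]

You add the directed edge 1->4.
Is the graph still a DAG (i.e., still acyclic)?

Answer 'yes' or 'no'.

Answer: yes

Derivation:
Given toposort: [1, 2, 3, 0, 5, 4, 7, 6]
Position of 1: index 0; position of 4: index 5
New edge 1->4: forward
Forward edge: respects the existing order. Still a DAG, same toposort still valid.
Still a DAG? yes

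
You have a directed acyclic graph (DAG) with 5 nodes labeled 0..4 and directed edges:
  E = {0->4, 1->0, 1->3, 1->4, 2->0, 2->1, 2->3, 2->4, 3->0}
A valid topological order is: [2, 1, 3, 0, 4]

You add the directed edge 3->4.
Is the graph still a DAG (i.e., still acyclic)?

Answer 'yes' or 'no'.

Answer: yes

Derivation:
Given toposort: [2, 1, 3, 0, 4]
Position of 3: index 2; position of 4: index 4
New edge 3->4: forward
Forward edge: respects the existing order. Still a DAG, same toposort still valid.
Still a DAG? yes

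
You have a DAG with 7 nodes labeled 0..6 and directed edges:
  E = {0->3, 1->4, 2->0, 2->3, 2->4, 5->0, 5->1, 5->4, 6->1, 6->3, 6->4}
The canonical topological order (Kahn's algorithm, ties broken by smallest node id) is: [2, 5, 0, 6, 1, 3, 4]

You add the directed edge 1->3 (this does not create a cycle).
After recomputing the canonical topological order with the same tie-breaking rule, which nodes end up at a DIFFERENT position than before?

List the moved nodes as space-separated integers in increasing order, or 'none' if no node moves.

Answer: none

Derivation:
Old toposort: [2, 5, 0, 6, 1, 3, 4]
Added edge 1->3
Recompute Kahn (smallest-id tiebreak):
  initial in-degrees: [2, 2, 0, 4, 4, 0, 0]
  ready (indeg=0): [2, 5, 6]
  pop 2: indeg[0]->1; indeg[3]->3; indeg[4]->3 | ready=[5, 6] | order so far=[2]
  pop 5: indeg[0]->0; indeg[1]->1; indeg[4]->2 | ready=[0, 6] | order so far=[2, 5]
  pop 0: indeg[3]->2 | ready=[6] | order so far=[2, 5, 0]
  pop 6: indeg[1]->0; indeg[3]->1; indeg[4]->1 | ready=[1] | order so far=[2, 5, 0, 6]
  pop 1: indeg[3]->0; indeg[4]->0 | ready=[3, 4] | order so far=[2, 5, 0, 6, 1]
  pop 3: no out-edges | ready=[4] | order so far=[2, 5, 0, 6, 1, 3]
  pop 4: no out-edges | ready=[] | order so far=[2, 5, 0, 6, 1, 3, 4]
New canonical toposort: [2, 5, 0, 6, 1, 3, 4]
Compare positions:
  Node 0: index 2 -> 2 (same)
  Node 1: index 4 -> 4 (same)
  Node 2: index 0 -> 0 (same)
  Node 3: index 5 -> 5 (same)
  Node 4: index 6 -> 6 (same)
  Node 5: index 1 -> 1 (same)
  Node 6: index 3 -> 3 (same)
Nodes that changed position: none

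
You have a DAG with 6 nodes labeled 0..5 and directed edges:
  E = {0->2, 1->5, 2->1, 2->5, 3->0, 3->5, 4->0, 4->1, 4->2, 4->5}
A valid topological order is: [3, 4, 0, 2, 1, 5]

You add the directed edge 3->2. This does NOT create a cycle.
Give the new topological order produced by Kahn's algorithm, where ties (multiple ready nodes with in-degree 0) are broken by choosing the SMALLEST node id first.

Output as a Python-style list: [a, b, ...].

Old toposort: [3, 4, 0, 2, 1, 5]
Added edge: 3->2
Position of 3 (0) < position of 2 (3). Old order still valid.
Run Kahn's algorithm (break ties by smallest node id):
  initial in-degrees: [2, 2, 3, 0, 0, 4]
  ready (indeg=0): [3, 4]
  pop 3: indeg[0]->1; indeg[2]->2; indeg[5]->3 | ready=[4] | order so far=[3]
  pop 4: indeg[0]->0; indeg[1]->1; indeg[2]->1; indeg[5]->2 | ready=[0] | order so far=[3, 4]
  pop 0: indeg[2]->0 | ready=[2] | order so far=[3, 4, 0]
  pop 2: indeg[1]->0; indeg[5]->1 | ready=[1] | order so far=[3, 4, 0, 2]
  pop 1: indeg[5]->0 | ready=[5] | order so far=[3, 4, 0, 2, 1]
  pop 5: no out-edges | ready=[] | order so far=[3, 4, 0, 2, 1, 5]
  Result: [3, 4, 0, 2, 1, 5]

Answer: [3, 4, 0, 2, 1, 5]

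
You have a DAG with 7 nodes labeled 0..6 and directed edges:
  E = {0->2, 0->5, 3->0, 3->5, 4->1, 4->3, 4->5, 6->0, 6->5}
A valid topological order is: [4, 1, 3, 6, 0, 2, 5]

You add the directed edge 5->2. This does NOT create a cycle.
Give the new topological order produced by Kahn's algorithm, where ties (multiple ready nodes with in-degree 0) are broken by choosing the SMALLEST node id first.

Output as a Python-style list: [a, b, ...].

Old toposort: [4, 1, 3, 6, 0, 2, 5]
Added edge: 5->2
Position of 5 (6) > position of 2 (5). Must reorder: 5 must now come before 2.
Run Kahn's algorithm (break ties by smallest node id):
  initial in-degrees: [2, 1, 2, 1, 0, 4, 0]
  ready (indeg=0): [4, 6]
  pop 4: indeg[1]->0; indeg[3]->0; indeg[5]->3 | ready=[1, 3, 6] | order so far=[4]
  pop 1: no out-edges | ready=[3, 6] | order so far=[4, 1]
  pop 3: indeg[0]->1; indeg[5]->2 | ready=[6] | order so far=[4, 1, 3]
  pop 6: indeg[0]->0; indeg[5]->1 | ready=[0] | order so far=[4, 1, 3, 6]
  pop 0: indeg[2]->1; indeg[5]->0 | ready=[5] | order so far=[4, 1, 3, 6, 0]
  pop 5: indeg[2]->0 | ready=[2] | order so far=[4, 1, 3, 6, 0, 5]
  pop 2: no out-edges | ready=[] | order so far=[4, 1, 3, 6, 0, 5, 2]
  Result: [4, 1, 3, 6, 0, 5, 2]

Answer: [4, 1, 3, 6, 0, 5, 2]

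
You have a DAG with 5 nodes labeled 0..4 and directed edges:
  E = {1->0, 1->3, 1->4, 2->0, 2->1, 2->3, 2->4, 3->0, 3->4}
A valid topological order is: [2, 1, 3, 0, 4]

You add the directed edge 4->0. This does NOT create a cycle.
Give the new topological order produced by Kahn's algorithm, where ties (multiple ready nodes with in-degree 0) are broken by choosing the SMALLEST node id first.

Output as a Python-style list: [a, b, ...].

Old toposort: [2, 1, 3, 0, 4]
Added edge: 4->0
Position of 4 (4) > position of 0 (3). Must reorder: 4 must now come before 0.
Run Kahn's algorithm (break ties by smallest node id):
  initial in-degrees: [4, 1, 0, 2, 3]
  ready (indeg=0): [2]
  pop 2: indeg[0]->3; indeg[1]->0; indeg[3]->1; indeg[4]->2 | ready=[1] | order so far=[2]
  pop 1: indeg[0]->2; indeg[3]->0; indeg[4]->1 | ready=[3] | order so far=[2, 1]
  pop 3: indeg[0]->1; indeg[4]->0 | ready=[4] | order so far=[2, 1, 3]
  pop 4: indeg[0]->0 | ready=[0] | order so far=[2, 1, 3, 4]
  pop 0: no out-edges | ready=[] | order so far=[2, 1, 3, 4, 0]
  Result: [2, 1, 3, 4, 0]

Answer: [2, 1, 3, 4, 0]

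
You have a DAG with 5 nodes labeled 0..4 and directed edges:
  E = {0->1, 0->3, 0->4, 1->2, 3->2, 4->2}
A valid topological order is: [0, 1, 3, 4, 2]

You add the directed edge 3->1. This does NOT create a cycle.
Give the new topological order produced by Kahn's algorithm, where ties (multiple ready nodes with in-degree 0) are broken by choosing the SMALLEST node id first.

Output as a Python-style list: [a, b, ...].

Old toposort: [0, 1, 3, 4, 2]
Added edge: 3->1
Position of 3 (2) > position of 1 (1). Must reorder: 3 must now come before 1.
Run Kahn's algorithm (break ties by smallest node id):
  initial in-degrees: [0, 2, 3, 1, 1]
  ready (indeg=0): [0]
  pop 0: indeg[1]->1; indeg[3]->0; indeg[4]->0 | ready=[3, 4] | order so far=[0]
  pop 3: indeg[1]->0; indeg[2]->2 | ready=[1, 4] | order so far=[0, 3]
  pop 1: indeg[2]->1 | ready=[4] | order so far=[0, 3, 1]
  pop 4: indeg[2]->0 | ready=[2] | order so far=[0, 3, 1, 4]
  pop 2: no out-edges | ready=[] | order so far=[0, 3, 1, 4, 2]
  Result: [0, 3, 1, 4, 2]

Answer: [0, 3, 1, 4, 2]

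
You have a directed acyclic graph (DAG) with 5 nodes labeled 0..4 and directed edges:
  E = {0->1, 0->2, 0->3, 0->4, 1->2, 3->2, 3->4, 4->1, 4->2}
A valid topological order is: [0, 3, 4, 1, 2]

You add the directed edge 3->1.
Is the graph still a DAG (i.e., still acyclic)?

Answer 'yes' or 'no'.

Answer: yes

Derivation:
Given toposort: [0, 3, 4, 1, 2]
Position of 3: index 1; position of 1: index 3
New edge 3->1: forward
Forward edge: respects the existing order. Still a DAG, same toposort still valid.
Still a DAG? yes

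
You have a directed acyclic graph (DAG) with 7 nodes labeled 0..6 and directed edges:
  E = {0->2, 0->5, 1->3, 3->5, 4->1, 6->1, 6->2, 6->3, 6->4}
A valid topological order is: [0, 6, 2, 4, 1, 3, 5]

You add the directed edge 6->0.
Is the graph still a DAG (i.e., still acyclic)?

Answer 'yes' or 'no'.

Given toposort: [0, 6, 2, 4, 1, 3, 5]
Position of 6: index 1; position of 0: index 0
New edge 6->0: backward (u after v in old order)
Backward edge: old toposort is now invalid. Check if this creates a cycle.
Does 0 already reach 6? Reachable from 0: [0, 2, 5]. NO -> still a DAG (reorder needed).
Still a DAG? yes

Answer: yes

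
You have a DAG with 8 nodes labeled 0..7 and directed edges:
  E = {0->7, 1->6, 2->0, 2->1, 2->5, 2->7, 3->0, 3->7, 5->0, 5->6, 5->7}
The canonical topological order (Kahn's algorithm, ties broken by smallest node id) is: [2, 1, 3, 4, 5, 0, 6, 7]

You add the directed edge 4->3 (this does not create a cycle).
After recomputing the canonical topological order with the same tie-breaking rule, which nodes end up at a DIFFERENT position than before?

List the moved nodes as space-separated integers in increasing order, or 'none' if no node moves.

Old toposort: [2, 1, 3, 4, 5, 0, 6, 7]
Added edge 4->3
Recompute Kahn (smallest-id tiebreak):
  initial in-degrees: [3, 1, 0, 1, 0, 1, 2, 4]
  ready (indeg=0): [2, 4]
  pop 2: indeg[0]->2; indeg[1]->0; indeg[5]->0; indeg[7]->3 | ready=[1, 4, 5] | order so far=[2]
  pop 1: indeg[6]->1 | ready=[4, 5] | order so far=[2, 1]
  pop 4: indeg[3]->0 | ready=[3, 5] | order so far=[2, 1, 4]
  pop 3: indeg[0]->1; indeg[7]->2 | ready=[5] | order so far=[2, 1, 4, 3]
  pop 5: indeg[0]->0; indeg[6]->0; indeg[7]->1 | ready=[0, 6] | order so far=[2, 1, 4, 3, 5]
  pop 0: indeg[7]->0 | ready=[6, 7] | order so far=[2, 1, 4, 3, 5, 0]
  pop 6: no out-edges | ready=[7] | order so far=[2, 1, 4, 3, 5, 0, 6]
  pop 7: no out-edges | ready=[] | order so far=[2, 1, 4, 3, 5, 0, 6, 7]
New canonical toposort: [2, 1, 4, 3, 5, 0, 6, 7]
Compare positions:
  Node 0: index 5 -> 5 (same)
  Node 1: index 1 -> 1 (same)
  Node 2: index 0 -> 0 (same)
  Node 3: index 2 -> 3 (moved)
  Node 4: index 3 -> 2 (moved)
  Node 5: index 4 -> 4 (same)
  Node 6: index 6 -> 6 (same)
  Node 7: index 7 -> 7 (same)
Nodes that changed position: 3 4

Answer: 3 4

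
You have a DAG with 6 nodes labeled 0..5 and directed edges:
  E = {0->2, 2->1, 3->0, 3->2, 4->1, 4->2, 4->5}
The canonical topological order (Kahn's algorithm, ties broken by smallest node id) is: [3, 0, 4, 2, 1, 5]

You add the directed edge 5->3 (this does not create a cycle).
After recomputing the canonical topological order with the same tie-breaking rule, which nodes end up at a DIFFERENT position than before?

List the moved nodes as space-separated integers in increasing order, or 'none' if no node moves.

Old toposort: [3, 0, 4, 2, 1, 5]
Added edge 5->3
Recompute Kahn (smallest-id tiebreak):
  initial in-degrees: [1, 2, 3, 1, 0, 1]
  ready (indeg=0): [4]
  pop 4: indeg[1]->1; indeg[2]->2; indeg[5]->0 | ready=[5] | order so far=[4]
  pop 5: indeg[3]->0 | ready=[3] | order so far=[4, 5]
  pop 3: indeg[0]->0; indeg[2]->1 | ready=[0] | order so far=[4, 5, 3]
  pop 0: indeg[2]->0 | ready=[2] | order so far=[4, 5, 3, 0]
  pop 2: indeg[1]->0 | ready=[1] | order so far=[4, 5, 3, 0, 2]
  pop 1: no out-edges | ready=[] | order so far=[4, 5, 3, 0, 2, 1]
New canonical toposort: [4, 5, 3, 0, 2, 1]
Compare positions:
  Node 0: index 1 -> 3 (moved)
  Node 1: index 4 -> 5 (moved)
  Node 2: index 3 -> 4 (moved)
  Node 3: index 0 -> 2 (moved)
  Node 4: index 2 -> 0 (moved)
  Node 5: index 5 -> 1 (moved)
Nodes that changed position: 0 1 2 3 4 5

Answer: 0 1 2 3 4 5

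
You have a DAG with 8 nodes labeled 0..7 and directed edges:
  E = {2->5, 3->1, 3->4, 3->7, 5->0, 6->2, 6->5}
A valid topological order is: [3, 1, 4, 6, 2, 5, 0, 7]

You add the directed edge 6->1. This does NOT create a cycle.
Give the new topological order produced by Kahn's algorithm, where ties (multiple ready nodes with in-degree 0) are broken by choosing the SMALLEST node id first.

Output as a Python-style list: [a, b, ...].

Answer: [3, 4, 6, 1, 2, 5, 0, 7]

Derivation:
Old toposort: [3, 1, 4, 6, 2, 5, 0, 7]
Added edge: 6->1
Position of 6 (3) > position of 1 (1). Must reorder: 6 must now come before 1.
Run Kahn's algorithm (break ties by smallest node id):
  initial in-degrees: [1, 2, 1, 0, 1, 2, 0, 1]
  ready (indeg=0): [3, 6]
  pop 3: indeg[1]->1; indeg[4]->0; indeg[7]->0 | ready=[4, 6, 7] | order so far=[3]
  pop 4: no out-edges | ready=[6, 7] | order so far=[3, 4]
  pop 6: indeg[1]->0; indeg[2]->0; indeg[5]->1 | ready=[1, 2, 7] | order so far=[3, 4, 6]
  pop 1: no out-edges | ready=[2, 7] | order so far=[3, 4, 6, 1]
  pop 2: indeg[5]->0 | ready=[5, 7] | order so far=[3, 4, 6, 1, 2]
  pop 5: indeg[0]->0 | ready=[0, 7] | order so far=[3, 4, 6, 1, 2, 5]
  pop 0: no out-edges | ready=[7] | order so far=[3, 4, 6, 1, 2, 5, 0]
  pop 7: no out-edges | ready=[] | order so far=[3, 4, 6, 1, 2, 5, 0, 7]
  Result: [3, 4, 6, 1, 2, 5, 0, 7]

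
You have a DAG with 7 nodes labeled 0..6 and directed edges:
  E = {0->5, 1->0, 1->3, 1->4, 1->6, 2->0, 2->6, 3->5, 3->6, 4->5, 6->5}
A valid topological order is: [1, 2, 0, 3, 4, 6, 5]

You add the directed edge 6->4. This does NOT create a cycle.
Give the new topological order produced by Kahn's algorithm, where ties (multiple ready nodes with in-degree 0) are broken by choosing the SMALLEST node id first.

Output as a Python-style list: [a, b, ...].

Answer: [1, 2, 0, 3, 6, 4, 5]

Derivation:
Old toposort: [1, 2, 0, 3, 4, 6, 5]
Added edge: 6->4
Position of 6 (5) > position of 4 (4). Must reorder: 6 must now come before 4.
Run Kahn's algorithm (break ties by smallest node id):
  initial in-degrees: [2, 0, 0, 1, 2, 4, 3]
  ready (indeg=0): [1, 2]
  pop 1: indeg[0]->1; indeg[3]->0; indeg[4]->1; indeg[6]->2 | ready=[2, 3] | order so far=[1]
  pop 2: indeg[0]->0; indeg[6]->1 | ready=[0, 3] | order so far=[1, 2]
  pop 0: indeg[5]->3 | ready=[3] | order so far=[1, 2, 0]
  pop 3: indeg[5]->2; indeg[6]->0 | ready=[6] | order so far=[1, 2, 0, 3]
  pop 6: indeg[4]->0; indeg[5]->1 | ready=[4] | order so far=[1, 2, 0, 3, 6]
  pop 4: indeg[5]->0 | ready=[5] | order so far=[1, 2, 0, 3, 6, 4]
  pop 5: no out-edges | ready=[] | order so far=[1, 2, 0, 3, 6, 4, 5]
  Result: [1, 2, 0, 3, 6, 4, 5]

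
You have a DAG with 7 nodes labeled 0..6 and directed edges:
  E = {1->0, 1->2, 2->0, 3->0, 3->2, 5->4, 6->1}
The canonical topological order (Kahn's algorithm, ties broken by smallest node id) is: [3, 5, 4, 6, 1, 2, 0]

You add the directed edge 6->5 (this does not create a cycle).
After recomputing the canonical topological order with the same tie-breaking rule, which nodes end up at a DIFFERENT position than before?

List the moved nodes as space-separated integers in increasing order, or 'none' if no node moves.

Answer: 0 1 2 4 5 6

Derivation:
Old toposort: [3, 5, 4, 6, 1, 2, 0]
Added edge 6->5
Recompute Kahn (smallest-id tiebreak):
  initial in-degrees: [3, 1, 2, 0, 1, 1, 0]
  ready (indeg=0): [3, 6]
  pop 3: indeg[0]->2; indeg[2]->1 | ready=[6] | order so far=[3]
  pop 6: indeg[1]->0; indeg[5]->0 | ready=[1, 5] | order so far=[3, 6]
  pop 1: indeg[0]->1; indeg[2]->0 | ready=[2, 5] | order so far=[3, 6, 1]
  pop 2: indeg[0]->0 | ready=[0, 5] | order so far=[3, 6, 1, 2]
  pop 0: no out-edges | ready=[5] | order so far=[3, 6, 1, 2, 0]
  pop 5: indeg[4]->0 | ready=[4] | order so far=[3, 6, 1, 2, 0, 5]
  pop 4: no out-edges | ready=[] | order so far=[3, 6, 1, 2, 0, 5, 4]
New canonical toposort: [3, 6, 1, 2, 0, 5, 4]
Compare positions:
  Node 0: index 6 -> 4 (moved)
  Node 1: index 4 -> 2 (moved)
  Node 2: index 5 -> 3 (moved)
  Node 3: index 0 -> 0 (same)
  Node 4: index 2 -> 6 (moved)
  Node 5: index 1 -> 5 (moved)
  Node 6: index 3 -> 1 (moved)
Nodes that changed position: 0 1 2 4 5 6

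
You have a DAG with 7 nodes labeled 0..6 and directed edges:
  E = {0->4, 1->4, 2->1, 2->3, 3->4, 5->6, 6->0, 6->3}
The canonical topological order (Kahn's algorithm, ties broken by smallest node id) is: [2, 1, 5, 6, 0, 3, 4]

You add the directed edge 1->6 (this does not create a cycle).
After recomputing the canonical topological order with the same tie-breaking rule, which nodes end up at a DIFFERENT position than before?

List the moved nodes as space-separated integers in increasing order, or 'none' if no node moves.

Answer: none

Derivation:
Old toposort: [2, 1, 5, 6, 0, 3, 4]
Added edge 1->6
Recompute Kahn (smallest-id tiebreak):
  initial in-degrees: [1, 1, 0, 2, 3, 0, 2]
  ready (indeg=0): [2, 5]
  pop 2: indeg[1]->0; indeg[3]->1 | ready=[1, 5] | order so far=[2]
  pop 1: indeg[4]->2; indeg[6]->1 | ready=[5] | order so far=[2, 1]
  pop 5: indeg[6]->0 | ready=[6] | order so far=[2, 1, 5]
  pop 6: indeg[0]->0; indeg[3]->0 | ready=[0, 3] | order so far=[2, 1, 5, 6]
  pop 0: indeg[4]->1 | ready=[3] | order so far=[2, 1, 5, 6, 0]
  pop 3: indeg[4]->0 | ready=[4] | order so far=[2, 1, 5, 6, 0, 3]
  pop 4: no out-edges | ready=[] | order so far=[2, 1, 5, 6, 0, 3, 4]
New canonical toposort: [2, 1, 5, 6, 0, 3, 4]
Compare positions:
  Node 0: index 4 -> 4 (same)
  Node 1: index 1 -> 1 (same)
  Node 2: index 0 -> 0 (same)
  Node 3: index 5 -> 5 (same)
  Node 4: index 6 -> 6 (same)
  Node 5: index 2 -> 2 (same)
  Node 6: index 3 -> 3 (same)
Nodes that changed position: none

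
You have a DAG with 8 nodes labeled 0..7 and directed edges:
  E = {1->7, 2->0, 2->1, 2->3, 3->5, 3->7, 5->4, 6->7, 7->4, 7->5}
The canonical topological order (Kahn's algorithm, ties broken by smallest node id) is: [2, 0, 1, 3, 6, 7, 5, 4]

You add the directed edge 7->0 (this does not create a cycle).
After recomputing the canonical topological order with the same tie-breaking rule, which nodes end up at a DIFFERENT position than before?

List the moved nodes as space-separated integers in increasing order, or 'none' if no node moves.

Old toposort: [2, 0, 1, 3, 6, 7, 5, 4]
Added edge 7->0
Recompute Kahn (smallest-id tiebreak):
  initial in-degrees: [2, 1, 0, 1, 2, 2, 0, 3]
  ready (indeg=0): [2, 6]
  pop 2: indeg[0]->1; indeg[1]->0; indeg[3]->0 | ready=[1, 3, 6] | order so far=[2]
  pop 1: indeg[7]->2 | ready=[3, 6] | order so far=[2, 1]
  pop 3: indeg[5]->1; indeg[7]->1 | ready=[6] | order so far=[2, 1, 3]
  pop 6: indeg[7]->0 | ready=[7] | order so far=[2, 1, 3, 6]
  pop 7: indeg[0]->0; indeg[4]->1; indeg[5]->0 | ready=[0, 5] | order so far=[2, 1, 3, 6, 7]
  pop 0: no out-edges | ready=[5] | order so far=[2, 1, 3, 6, 7, 0]
  pop 5: indeg[4]->0 | ready=[4] | order so far=[2, 1, 3, 6, 7, 0, 5]
  pop 4: no out-edges | ready=[] | order so far=[2, 1, 3, 6, 7, 0, 5, 4]
New canonical toposort: [2, 1, 3, 6, 7, 0, 5, 4]
Compare positions:
  Node 0: index 1 -> 5 (moved)
  Node 1: index 2 -> 1 (moved)
  Node 2: index 0 -> 0 (same)
  Node 3: index 3 -> 2 (moved)
  Node 4: index 7 -> 7 (same)
  Node 5: index 6 -> 6 (same)
  Node 6: index 4 -> 3 (moved)
  Node 7: index 5 -> 4 (moved)
Nodes that changed position: 0 1 3 6 7

Answer: 0 1 3 6 7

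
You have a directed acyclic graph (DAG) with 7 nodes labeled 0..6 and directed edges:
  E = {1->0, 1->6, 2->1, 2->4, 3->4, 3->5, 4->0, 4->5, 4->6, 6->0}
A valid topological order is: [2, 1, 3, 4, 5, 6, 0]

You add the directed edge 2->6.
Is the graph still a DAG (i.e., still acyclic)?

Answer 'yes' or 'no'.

Answer: yes

Derivation:
Given toposort: [2, 1, 3, 4, 5, 6, 0]
Position of 2: index 0; position of 6: index 5
New edge 2->6: forward
Forward edge: respects the existing order. Still a DAG, same toposort still valid.
Still a DAG? yes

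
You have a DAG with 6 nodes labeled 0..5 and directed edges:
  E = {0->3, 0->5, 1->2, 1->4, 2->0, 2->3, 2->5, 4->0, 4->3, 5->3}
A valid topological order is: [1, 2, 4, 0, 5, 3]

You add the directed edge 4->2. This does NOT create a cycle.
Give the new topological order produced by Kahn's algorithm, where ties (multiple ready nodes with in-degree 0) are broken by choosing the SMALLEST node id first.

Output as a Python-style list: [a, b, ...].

Answer: [1, 4, 2, 0, 5, 3]

Derivation:
Old toposort: [1, 2, 4, 0, 5, 3]
Added edge: 4->2
Position of 4 (2) > position of 2 (1). Must reorder: 4 must now come before 2.
Run Kahn's algorithm (break ties by smallest node id):
  initial in-degrees: [2, 0, 2, 4, 1, 2]
  ready (indeg=0): [1]
  pop 1: indeg[2]->1; indeg[4]->0 | ready=[4] | order so far=[1]
  pop 4: indeg[0]->1; indeg[2]->0; indeg[3]->3 | ready=[2] | order so far=[1, 4]
  pop 2: indeg[0]->0; indeg[3]->2; indeg[5]->1 | ready=[0] | order so far=[1, 4, 2]
  pop 0: indeg[3]->1; indeg[5]->0 | ready=[5] | order so far=[1, 4, 2, 0]
  pop 5: indeg[3]->0 | ready=[3] | order so far=[1, 4, 2, 0, 5]
  pop 3: no out-edges | ready=[] | order so far=[1, 4, 2, 0, 5, 3]
  Result: [1, 4, 2, 0, 5, 3]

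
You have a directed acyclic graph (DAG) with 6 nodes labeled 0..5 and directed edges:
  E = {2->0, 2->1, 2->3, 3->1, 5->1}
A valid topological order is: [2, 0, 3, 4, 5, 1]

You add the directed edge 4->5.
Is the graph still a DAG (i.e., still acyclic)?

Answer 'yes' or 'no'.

Answer: yes

Derivation:
Given toposort: [2, 0, 3, 4, 5, 1]
Position of 4: index 3; position of 5: index 4
New edge 4->5: forward
Forward edge: respects the existing order. Still a DAG, same toposort still valid.
Still a DAG? yes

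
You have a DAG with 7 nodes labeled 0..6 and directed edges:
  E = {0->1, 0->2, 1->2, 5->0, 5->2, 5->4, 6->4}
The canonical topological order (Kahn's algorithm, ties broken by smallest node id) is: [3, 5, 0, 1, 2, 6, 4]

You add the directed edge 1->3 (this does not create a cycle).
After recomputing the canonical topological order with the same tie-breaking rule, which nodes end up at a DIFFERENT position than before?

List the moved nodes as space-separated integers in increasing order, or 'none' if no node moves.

Answer: 0 1 2 3 5

Derivation:
Old toposort: [3, 5, 0, 1, 2, 6, 4]
Added edge 1->3
Recompute Kahn (smallest-id tiebreak):
  initial in-degrees: [1, 1, 3, 1, 2, 0, 0]
  ready (indeg=0): [5, 6]
  pop 5: indeg[0]->0; indeg[2]->2; indeg[4]->1 | ready=[0, 6] | order so far=[5]
  pop 0: indeg[1]->0; indeg[2]->1 | ready=[1, 6] | order so far=[5, 0]
  pop 1: indeg[2]->0; indeg[3]->0 | ready=[2, 3, 6] | order so far=[5, 0, 1]
  pop 2: no out-edges | ready=[3, 6] | order so far=[5, 0, 1, 2]
  pop 3: no out-edges | ready=[6] | order so far=[5, 0, 1, 2, 3]
  pop 6: indeg[4]->0 | ready=[4] | order so far=[5, 0, 1, 2, 3, 6]
  pop 4: no out-edges | ready=[] | order so far=[5, 0, 1, 2, 3, 6, 4]
New canonical toposort: [5, 0, 1, 2, 3, 6, 4]
Compare positions:
  Node 0: index 2 -> 1 (moved)
  Node 1: index 3 -> 2 (moved)
  Node 2: index 4 -> 3 (moved)
  Node 3: index 0 -> 4 (moved)
  Node 4: index 6 -> 6 (same)
  Node 5: index 1 -> 0 (moved)
  Node 6: index 5 -> 5 (same)
Nodes that changed position: 0 1 2 3 5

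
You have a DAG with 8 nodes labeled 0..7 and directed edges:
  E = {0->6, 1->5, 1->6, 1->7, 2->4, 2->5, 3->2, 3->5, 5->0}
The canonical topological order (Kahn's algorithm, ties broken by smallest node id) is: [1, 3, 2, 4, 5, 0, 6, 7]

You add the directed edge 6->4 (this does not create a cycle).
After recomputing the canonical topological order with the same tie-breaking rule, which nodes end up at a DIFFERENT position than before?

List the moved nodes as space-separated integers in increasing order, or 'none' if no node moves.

Old toposort: [1, 3, 2, 4, 5, 0, 6, 7]
Added edge 6->4
Recompute Kahn (smallest-id tiebreak):
  initial in-degrees: [1, 0, 1, 0, 2, 3, 2, 1]
  ready (indeg=0): [1, 3]
  pop 1: indeg[5]->2; indeg[6]->1; indeg[7]->0 | ready=[3, 7] | order so far=[1]
  pop 3: indeg[2]->0; indeg[5]->1 | ready=[2, 7] | order so far=[1, 3]
  pop 2: indeg[4]->1; indeg[5]->0 | ready=[5, 7] | order so far=[1, 3, 2]
  pop 5: indeg[0]->0 | ready=[0, 7] | order so far=[1, 3, 2, 5]
  pop 0: indeg[6]->0 | ready=[6, 7] | order so far=[1, 3, 2, 5, 0]
  pop 6: indeg[4]->0 | ready=[4, 7] | order so far=[1, 3, 2, 5, 0, 6]
  pop 4: no out-edges | ready=[7] | order so far=[1, 3, 2, 5, 0, 6, 4]
  pop 7: no out-edges | ready=[] | order so far=[1, 3, 2, 5, 0, 6, 4, 7]
New canonical toposort: [1, 3, 2, 5, 0, 6, 4, 7]
Compare positions:
  Node 0: index 5 -> 4 (moved)
  Node 1: index 0 -> 0 (same)
  Node 2: index 2 -> 2 (same)
  Node 3: index 1 -> 1 (same)
  Node 4: index 3 -> 6 (moved)
  Node 5: index 4 -> 3 (moved)
  Node 6: index 6 -> 5 (moved)
  Node 7: index 7 -> 7 (same)
Nodes that changed position: 0 4 5 6

Answer: 0 4 5 6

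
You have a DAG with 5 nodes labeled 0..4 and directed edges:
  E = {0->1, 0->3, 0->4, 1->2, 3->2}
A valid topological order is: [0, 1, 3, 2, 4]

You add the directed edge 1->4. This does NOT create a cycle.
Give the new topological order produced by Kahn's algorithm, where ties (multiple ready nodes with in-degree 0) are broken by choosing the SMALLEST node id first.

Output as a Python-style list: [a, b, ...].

Old toposort: [0, 1, 3, 2, 4]
Added edge: 1->4
Position of 1 (1) < position of 4 (4). Old order still valid.
Run Kahn's algorithm (break ties by smallest node id):
  initial in-degrees: [0, 1, 2, 1, 2]
  ready (indeg=0): [0]
  pop 0: indeg[1]->0; indeg[3]->0; indeg[4]->1 | ready=[1, 3] | order so far=[0]
  pop 1: indeg[2]->1; indeg[4]->0 | ready=[3, 4] | order so far=[0, 1]
  pop 3: indeg[2]->0 | ready=[2, 4] | order so far=[0, 1, 3]
  pop 2: no out-edges | ready=[4] | order so far=[0, 1, 3, 2]
  pop 4: no out-edges | ready=[] | order so far=[0, 1, 3, 2, 4]
  Result: [0, 1, 3, 2, 4]

Answer: [0, 1, 3, 2, 4]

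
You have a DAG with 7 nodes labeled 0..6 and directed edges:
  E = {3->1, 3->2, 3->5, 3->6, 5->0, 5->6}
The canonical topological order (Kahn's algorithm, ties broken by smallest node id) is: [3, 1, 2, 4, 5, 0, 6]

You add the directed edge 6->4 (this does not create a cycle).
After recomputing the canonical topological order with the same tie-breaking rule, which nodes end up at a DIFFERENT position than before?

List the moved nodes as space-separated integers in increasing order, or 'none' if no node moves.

Old toposort: [3, 1, 2, 4, 5, 0, 6]
Added edge 6->4
Recompute Kahn (smallest-id tiebreak):
  initial in-degrees: [1, 1, 1, 0, 1, 1, 2]
  ready (indeg=0): [3]
  pop 3: indeg[1]->0; indeg[2]->0; indeg[5]->0; indeg[6]->1 | ready=[1, 2, 5] | order so far=[3]
  pop 1: no out-edges | ready=[2, 5] | order so far=[3, 1]
  pop 2: no out-edges | ready=[5] | order so far=[3, 1, 2]
  pop 5: indeg[0]->0; indeg[6]->0 | ready=[0, 6] | order so far=[3, 1, 2, 5]
  pop 0: no out-edges | ready=[6] | order so far=[3, 1, 2, 5, 0]
  pop 6: indeg[4]->0 | ready=[4] | order so far=[3, 1, 2, 5, 0, 6]
  pop 4: no out-edges | ready=[] | order so far=[3, 1, 2, 5, 0, 6, 4]
New canonical toposort: [3, 1, 2, 5, 0, 6, 4]
Compare positions:
  Node 0: index 5 -> 4 (moved)
  Node 1: index 1 -> 1 (same)
  Node 2: index 2 -> 2 (same)
  Node 3: index 0 -> 0 (same)
  Node 4: index 3 -> 6 (moved)
  Node 5: index 4 -> 3 (moved)
  Node 6: index 6 -> 5 (moved)
Nodes that changed position: 0 4 5 6

Answer: 0 4 5 6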